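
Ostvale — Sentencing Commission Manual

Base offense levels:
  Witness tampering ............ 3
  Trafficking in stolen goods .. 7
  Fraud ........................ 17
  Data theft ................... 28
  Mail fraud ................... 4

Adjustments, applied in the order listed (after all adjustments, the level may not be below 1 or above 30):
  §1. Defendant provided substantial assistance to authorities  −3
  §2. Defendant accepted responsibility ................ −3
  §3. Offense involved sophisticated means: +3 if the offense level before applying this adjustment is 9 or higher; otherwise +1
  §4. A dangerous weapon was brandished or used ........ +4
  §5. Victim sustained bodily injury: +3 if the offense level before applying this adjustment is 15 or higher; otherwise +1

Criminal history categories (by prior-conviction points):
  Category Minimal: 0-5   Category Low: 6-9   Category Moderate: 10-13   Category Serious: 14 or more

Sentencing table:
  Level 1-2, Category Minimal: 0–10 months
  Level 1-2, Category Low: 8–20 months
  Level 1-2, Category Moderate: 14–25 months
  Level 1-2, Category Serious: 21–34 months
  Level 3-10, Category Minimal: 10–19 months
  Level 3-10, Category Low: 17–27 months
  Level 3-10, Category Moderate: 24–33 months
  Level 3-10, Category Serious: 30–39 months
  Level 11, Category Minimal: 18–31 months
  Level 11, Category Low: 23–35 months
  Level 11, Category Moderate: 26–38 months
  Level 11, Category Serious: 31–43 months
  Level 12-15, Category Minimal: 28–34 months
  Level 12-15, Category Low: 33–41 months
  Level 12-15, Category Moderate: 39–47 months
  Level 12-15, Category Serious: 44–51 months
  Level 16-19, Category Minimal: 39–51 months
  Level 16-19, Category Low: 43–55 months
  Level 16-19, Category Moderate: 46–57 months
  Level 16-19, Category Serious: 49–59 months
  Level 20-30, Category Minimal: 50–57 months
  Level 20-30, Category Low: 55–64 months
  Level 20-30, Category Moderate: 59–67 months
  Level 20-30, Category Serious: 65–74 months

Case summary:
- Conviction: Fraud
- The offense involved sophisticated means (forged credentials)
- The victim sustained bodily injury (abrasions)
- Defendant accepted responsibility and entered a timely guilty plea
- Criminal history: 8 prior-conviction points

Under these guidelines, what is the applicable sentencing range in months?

55-64 months

Base offense level for fraud: 17.
§2 applies: 17 − 3 = 14.
§3 applies (level before this adjustment is 14 ≥ 9, so +3): 14 + 3 = 17.
§5 applies (level before this adjustment is 17 ≥ 15, so +3): 17 + 3 = 20.
Final offense level: 20.
Criminal history: 8 prior points → Category Low (6-9).
Level 20 falls in the 20-30 band.
Grid: Level 20-30 × Category Low = 55-64 months.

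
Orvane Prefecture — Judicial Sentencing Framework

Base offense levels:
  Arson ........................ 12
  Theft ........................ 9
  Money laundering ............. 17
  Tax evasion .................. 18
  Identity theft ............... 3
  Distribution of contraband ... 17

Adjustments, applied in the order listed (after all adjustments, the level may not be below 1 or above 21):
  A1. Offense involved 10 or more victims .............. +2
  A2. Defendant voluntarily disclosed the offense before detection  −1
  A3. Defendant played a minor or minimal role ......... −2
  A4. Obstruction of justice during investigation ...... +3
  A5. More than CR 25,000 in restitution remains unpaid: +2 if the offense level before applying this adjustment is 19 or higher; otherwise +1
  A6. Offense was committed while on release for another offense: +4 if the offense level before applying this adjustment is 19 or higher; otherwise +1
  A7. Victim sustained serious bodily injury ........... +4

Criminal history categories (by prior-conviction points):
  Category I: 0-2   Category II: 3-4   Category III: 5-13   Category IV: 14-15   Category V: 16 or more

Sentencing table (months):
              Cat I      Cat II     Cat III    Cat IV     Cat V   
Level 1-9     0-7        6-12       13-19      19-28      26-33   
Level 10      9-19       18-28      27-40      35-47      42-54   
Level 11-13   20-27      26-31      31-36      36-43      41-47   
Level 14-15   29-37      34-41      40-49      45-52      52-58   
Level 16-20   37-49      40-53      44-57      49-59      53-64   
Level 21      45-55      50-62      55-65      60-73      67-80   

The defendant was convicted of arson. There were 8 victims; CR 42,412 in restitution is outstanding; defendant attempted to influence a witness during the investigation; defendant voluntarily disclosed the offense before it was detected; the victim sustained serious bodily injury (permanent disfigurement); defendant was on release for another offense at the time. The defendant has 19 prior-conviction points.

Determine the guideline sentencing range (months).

53-64 months

Base offense level for arson: 12.
A1 does not apply.
A2 applies: 12 − 1 = 11.
A4 applies: 11 + 3 = 14.
A5 applies (level before this adjustment is 14 < 19, so +1): 14 + 1 = 15.
A6 applies (level before this adjustment is 15 < 19, so +1): 15 + 1 = 16.
A7 applies: 16 + 4 = 20.
Final offense level: 20.
Criminal history: 19 prior points → Category V (16+).
Level 20 falls in the 16-20 band.
Grid: Level 16-20 × Category V = 53-64 months.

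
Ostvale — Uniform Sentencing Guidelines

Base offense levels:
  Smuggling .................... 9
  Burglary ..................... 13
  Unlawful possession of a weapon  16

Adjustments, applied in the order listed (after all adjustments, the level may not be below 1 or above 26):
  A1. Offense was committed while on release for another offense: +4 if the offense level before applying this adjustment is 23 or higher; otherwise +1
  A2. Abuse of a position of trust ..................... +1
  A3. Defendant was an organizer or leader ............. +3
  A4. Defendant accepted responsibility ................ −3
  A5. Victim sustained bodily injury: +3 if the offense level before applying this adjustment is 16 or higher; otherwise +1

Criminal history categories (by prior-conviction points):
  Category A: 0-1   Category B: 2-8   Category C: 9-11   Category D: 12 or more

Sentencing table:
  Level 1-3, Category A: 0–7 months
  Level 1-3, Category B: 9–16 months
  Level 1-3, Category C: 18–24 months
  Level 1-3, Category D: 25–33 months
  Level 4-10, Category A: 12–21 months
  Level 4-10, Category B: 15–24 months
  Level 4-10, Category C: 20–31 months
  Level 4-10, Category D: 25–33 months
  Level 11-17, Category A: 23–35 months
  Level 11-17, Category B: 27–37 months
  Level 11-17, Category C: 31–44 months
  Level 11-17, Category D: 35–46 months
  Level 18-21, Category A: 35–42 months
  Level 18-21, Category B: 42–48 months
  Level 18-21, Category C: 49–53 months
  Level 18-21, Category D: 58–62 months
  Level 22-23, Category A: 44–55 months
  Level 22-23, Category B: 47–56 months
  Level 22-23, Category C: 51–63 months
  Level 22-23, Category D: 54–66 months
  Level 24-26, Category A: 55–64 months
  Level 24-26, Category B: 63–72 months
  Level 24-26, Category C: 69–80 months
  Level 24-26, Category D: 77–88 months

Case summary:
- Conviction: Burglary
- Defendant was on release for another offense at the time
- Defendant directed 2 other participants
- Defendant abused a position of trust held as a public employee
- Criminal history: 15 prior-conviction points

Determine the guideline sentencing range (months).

58-62 months

Base offense level for burglary: 13.
A1 applies (level before this adjustment is 13 < 23, so +1): 13 + 1 = 14.
A2 applies: 14 + 1 = 15.
A3 applies: 15 + 3 = 18.
Final offense level: 18.
Criminal history: 15 prior points → Category D (12+).
Level 18 falls in the 18-21 band.
Grid: Level 18-21 × Category D = 58-62 months.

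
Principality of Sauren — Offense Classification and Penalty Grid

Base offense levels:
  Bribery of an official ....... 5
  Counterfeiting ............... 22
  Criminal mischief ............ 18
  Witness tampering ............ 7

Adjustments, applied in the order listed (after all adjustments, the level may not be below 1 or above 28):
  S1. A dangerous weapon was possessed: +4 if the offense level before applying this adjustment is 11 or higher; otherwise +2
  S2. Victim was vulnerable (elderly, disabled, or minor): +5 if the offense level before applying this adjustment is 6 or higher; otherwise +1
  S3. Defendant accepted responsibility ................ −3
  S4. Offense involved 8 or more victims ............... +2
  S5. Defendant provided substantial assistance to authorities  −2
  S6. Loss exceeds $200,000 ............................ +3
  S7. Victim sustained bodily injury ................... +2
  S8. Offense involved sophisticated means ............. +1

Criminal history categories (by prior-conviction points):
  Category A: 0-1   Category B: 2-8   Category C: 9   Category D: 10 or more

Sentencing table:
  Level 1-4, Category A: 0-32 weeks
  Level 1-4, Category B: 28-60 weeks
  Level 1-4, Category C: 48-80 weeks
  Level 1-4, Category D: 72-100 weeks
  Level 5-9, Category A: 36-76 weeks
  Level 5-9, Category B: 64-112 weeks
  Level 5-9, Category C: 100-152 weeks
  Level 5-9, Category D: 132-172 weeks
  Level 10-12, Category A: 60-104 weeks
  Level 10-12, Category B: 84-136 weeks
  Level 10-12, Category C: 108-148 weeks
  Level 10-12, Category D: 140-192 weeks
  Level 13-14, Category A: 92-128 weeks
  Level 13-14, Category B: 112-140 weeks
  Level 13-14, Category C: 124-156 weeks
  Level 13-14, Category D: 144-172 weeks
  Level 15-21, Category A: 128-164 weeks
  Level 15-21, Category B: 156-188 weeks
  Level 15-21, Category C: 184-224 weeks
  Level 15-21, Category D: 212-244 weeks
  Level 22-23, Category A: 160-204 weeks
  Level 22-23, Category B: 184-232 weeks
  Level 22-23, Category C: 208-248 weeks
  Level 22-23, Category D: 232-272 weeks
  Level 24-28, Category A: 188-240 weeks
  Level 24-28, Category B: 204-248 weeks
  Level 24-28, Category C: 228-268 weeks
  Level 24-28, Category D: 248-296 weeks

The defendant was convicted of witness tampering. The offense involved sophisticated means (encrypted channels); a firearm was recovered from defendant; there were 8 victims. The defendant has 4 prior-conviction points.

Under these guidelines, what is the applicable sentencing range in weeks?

84-136 weeks

Base offense level for witness tampering: 7.
S1 applies (level before this adjustment is 7 < 11, so +2): 7 + 2 = 9.
S2 does not apply.
S3 does not apply.
S4 applies: 9 + 2 = 11.
S6 does not apply.
S7 does not apply.
S8 applies: 11 + 1 = 12.
Final offense level: 12.
Criminal history: 4 prior points → Category B (2-8).
Level 12 falls in the 10-12 band.
Grid: Level 10-12 × Category B = 84-136 weeks.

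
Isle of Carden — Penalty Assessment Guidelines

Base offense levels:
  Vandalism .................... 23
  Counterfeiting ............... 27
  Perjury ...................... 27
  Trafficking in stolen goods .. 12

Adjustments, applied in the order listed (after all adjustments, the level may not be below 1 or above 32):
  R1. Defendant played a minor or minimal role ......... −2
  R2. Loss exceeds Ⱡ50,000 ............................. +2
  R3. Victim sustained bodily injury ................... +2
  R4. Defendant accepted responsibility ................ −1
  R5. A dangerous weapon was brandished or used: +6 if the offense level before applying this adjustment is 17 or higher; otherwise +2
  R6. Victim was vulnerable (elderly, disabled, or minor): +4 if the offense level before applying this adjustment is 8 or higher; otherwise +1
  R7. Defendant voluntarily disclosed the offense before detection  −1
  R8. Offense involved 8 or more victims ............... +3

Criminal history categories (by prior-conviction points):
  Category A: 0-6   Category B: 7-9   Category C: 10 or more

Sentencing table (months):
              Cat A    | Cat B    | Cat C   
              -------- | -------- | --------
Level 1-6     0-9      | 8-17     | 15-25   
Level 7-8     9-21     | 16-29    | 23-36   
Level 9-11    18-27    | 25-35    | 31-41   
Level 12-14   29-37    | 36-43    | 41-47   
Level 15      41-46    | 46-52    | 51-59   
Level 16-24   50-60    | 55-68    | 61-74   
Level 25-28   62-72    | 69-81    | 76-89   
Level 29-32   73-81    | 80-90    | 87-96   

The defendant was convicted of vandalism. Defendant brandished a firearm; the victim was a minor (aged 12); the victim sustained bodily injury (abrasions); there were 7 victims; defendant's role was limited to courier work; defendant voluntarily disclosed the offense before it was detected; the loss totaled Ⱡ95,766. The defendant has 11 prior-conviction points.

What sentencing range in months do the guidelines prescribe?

87-96 months

Base offense level for vandalism: 23.
R1 applies: 23 − 2 = 21.
R2 applies: 21 + 2 = 23.
R3 applies: 23 + 2 = 25.
R4 does not apply.
R5 applies (level before this adjustment is 25 ≥ 17, so +6): 25 + 6 = 31.
R6 applies (level before this adjustment is 31 ≥ 8, so +4): 31 + 4 = 35.
R7 applies: 35 − 1 = 34.
R8 does not apply.
Level 34 exceeds the maximum of 32; capped at 32.
Final offense level: 32.
Criminal history: 11 prior points → Category C (10+).
Level 32 falls in the 29-32 band.
Grid: Level 29-32 × Category C = 87-96 months.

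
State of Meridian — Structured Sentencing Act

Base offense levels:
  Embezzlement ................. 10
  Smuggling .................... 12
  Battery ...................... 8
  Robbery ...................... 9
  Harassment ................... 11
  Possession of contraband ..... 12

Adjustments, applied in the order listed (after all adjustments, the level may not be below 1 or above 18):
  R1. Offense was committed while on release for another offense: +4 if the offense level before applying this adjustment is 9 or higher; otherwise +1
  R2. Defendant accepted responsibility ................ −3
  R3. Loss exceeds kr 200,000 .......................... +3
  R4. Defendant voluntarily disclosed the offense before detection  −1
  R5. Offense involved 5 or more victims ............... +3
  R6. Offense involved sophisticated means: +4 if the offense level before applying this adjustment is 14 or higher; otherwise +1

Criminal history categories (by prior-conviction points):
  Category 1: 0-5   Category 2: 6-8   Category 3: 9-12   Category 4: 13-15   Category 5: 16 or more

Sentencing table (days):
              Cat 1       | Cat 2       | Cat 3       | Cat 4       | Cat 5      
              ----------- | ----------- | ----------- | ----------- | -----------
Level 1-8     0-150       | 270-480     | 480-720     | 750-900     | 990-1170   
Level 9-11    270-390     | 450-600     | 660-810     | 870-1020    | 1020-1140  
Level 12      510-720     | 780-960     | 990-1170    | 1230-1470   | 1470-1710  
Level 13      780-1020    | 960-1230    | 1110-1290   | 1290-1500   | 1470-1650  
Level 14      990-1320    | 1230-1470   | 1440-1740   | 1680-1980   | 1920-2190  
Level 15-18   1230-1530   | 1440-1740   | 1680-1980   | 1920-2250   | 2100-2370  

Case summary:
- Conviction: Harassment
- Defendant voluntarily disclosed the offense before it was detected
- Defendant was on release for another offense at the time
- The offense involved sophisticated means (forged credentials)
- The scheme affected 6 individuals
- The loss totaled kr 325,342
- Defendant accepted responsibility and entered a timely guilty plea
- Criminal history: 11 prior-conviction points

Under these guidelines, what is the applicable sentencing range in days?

1680-1980 days

Base offense level for harassment: 11.
R1 applies (level before this adjustment is 11 ≥ 9, so +4): 11 + 4 = 15.
R2 applies: 15 − 3 = 12.
R3 applies: 12 + 3 = 15.
R4 applies: 15 − 1 = 14.
R5 applies: 14 + 3 = 17.
R6 applies (level before this adjustment is 17 ≥ 14, so +4): 17 + 4 = 21.
Level 21 exceeds the maximum of 18; capped at 18.
Final offense level: 18.
Criminal history: 11 prior points → Category 3 (9-12).
Level 18 falls in the 15-18 band.
Grid: Level 15-18 × Category 3 = 1680-1980 days.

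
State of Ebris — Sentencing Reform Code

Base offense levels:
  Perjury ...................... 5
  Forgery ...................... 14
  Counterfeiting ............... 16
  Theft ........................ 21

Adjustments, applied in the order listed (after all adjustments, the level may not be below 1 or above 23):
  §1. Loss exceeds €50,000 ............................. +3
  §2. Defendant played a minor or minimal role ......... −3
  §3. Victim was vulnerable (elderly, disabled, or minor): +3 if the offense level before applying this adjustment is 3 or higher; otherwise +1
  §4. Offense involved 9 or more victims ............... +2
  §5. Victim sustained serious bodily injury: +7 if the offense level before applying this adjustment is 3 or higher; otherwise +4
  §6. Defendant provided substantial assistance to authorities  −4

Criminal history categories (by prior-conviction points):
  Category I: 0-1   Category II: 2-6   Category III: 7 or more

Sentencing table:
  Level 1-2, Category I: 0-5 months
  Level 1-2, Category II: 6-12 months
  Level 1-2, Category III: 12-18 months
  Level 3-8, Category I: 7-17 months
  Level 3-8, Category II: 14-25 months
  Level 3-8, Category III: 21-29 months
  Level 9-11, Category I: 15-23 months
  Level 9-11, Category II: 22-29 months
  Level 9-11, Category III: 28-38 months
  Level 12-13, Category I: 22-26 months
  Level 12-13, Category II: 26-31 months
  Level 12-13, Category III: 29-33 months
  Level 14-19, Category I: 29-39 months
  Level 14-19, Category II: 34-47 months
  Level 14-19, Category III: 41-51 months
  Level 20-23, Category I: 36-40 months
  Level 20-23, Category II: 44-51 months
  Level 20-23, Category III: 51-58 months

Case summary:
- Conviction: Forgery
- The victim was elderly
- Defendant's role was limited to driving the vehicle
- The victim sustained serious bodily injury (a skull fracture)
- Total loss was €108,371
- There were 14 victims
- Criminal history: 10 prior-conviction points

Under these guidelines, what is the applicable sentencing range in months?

51-58 months

Base offense level for forgery: 14.
§1 applies: 14 + 3 = 17.
§2 applies: 17 − 3 = 14.
§3 applies (level before this adjustment is 14 ≥ 3, so +3): 14 + 3 = 17.
§4 applies: 17 + 2 = 19.
§5 applies (level before this adjustment is 19 ≥ 3, so +7): 19 + 7 = 26.
§6 does not apply.
Level 26 exceeds the maximum of 23; capped at 23.
Final offense level: 23.
Criminal history: 10 prior points → Category III (7+).
Level 23 falls in the 20-23 band.
Grid: Level 20-23 × Category III = 51-58 months.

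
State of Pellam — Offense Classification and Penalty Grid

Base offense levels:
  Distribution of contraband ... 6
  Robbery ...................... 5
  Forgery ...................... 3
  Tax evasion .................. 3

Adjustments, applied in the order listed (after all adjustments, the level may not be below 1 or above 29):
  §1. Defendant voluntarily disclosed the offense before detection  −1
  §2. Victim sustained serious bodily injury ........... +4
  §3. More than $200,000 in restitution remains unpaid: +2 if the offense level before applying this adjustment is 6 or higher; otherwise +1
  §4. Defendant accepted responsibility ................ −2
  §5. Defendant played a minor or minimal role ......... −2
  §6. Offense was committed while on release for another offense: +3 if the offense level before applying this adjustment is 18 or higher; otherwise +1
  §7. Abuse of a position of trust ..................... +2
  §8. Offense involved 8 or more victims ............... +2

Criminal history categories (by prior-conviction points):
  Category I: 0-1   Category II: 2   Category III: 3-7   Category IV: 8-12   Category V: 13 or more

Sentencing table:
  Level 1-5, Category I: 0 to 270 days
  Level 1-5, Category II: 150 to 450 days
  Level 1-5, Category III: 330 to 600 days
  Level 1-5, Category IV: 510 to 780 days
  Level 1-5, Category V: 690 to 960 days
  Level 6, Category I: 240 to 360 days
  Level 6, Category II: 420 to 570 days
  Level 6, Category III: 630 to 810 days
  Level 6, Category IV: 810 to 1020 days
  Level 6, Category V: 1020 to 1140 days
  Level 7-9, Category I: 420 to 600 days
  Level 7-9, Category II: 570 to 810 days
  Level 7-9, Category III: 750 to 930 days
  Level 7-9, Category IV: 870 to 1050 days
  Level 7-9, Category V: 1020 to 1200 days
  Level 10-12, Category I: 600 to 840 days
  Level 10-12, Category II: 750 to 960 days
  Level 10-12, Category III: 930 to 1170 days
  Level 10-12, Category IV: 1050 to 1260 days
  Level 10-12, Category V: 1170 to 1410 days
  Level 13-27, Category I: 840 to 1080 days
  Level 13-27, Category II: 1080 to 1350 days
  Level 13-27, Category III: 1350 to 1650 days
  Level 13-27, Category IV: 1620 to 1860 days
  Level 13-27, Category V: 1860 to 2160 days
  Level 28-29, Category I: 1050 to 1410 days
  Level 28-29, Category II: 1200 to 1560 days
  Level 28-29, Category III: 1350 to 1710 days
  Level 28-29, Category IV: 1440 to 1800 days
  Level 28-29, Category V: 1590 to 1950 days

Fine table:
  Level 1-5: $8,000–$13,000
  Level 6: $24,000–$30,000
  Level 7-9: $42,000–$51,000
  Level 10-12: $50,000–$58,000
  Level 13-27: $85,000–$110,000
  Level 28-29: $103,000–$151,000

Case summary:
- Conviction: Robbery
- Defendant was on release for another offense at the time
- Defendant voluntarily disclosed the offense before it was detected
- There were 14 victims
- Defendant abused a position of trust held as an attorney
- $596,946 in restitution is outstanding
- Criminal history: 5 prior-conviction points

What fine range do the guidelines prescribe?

$50,000–$58,000

Base offense level for robbery: 5.
§1 applies: 5 − 1 = 4.
§3 applies (level before this adjustment is 4 < 6, so +1): 4 + 1 = 5.
§4 does not apply.
§6 applies (level before this adjustment is 5 < 18, so +1): 5 + 1 = 6.
§7 applies: 6 + 2 = 8.
§8 applies: 8 + 2 = 10.
Final offense level: 10.
Level 10 falls in the 10-12 band.
Fine table: Level 10-12 → $50,000–$58,000.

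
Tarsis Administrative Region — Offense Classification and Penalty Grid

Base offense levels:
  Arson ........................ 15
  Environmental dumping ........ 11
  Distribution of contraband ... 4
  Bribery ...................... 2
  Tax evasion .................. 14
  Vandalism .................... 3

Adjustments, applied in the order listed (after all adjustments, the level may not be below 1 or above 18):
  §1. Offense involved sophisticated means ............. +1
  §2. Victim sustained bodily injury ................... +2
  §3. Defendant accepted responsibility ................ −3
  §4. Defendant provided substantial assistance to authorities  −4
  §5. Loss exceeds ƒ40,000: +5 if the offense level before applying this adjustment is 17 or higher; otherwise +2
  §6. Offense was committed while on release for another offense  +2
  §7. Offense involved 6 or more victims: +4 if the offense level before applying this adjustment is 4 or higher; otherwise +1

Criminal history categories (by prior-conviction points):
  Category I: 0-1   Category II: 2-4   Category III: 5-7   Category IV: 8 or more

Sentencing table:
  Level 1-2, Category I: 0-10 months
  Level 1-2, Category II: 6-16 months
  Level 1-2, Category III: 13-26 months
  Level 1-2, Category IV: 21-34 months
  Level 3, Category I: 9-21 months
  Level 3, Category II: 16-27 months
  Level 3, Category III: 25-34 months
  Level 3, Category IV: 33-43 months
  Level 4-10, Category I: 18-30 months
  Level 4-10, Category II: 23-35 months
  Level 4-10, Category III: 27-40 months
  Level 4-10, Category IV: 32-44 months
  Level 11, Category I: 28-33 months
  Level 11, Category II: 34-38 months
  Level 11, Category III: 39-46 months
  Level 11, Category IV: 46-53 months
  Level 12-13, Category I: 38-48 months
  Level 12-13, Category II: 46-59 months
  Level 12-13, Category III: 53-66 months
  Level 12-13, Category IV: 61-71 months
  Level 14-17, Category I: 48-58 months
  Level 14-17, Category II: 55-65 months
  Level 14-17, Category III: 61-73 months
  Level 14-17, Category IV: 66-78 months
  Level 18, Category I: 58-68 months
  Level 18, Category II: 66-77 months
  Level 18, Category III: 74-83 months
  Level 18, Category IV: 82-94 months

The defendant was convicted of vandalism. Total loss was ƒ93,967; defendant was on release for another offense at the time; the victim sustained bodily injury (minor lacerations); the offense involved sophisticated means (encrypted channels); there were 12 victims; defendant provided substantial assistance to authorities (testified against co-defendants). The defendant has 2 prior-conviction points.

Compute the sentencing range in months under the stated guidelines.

23-35 months

Base offense level for vandalism: 3.
§1 applies: 3 + 1 = 4.
§2 applies: 4 + 2 = 6.
§4 applies: 6 − 4 = 2.
§5 applies (level before this adjustment is 2 < 17, so +2): 2 + 2 = 4.
§6 applies: 4 + 2 = 6.
§7 applies (level before this adjustment is 6 ≥ 4, so +4): 6 + 4 = 10.
Final offense level: 10.
Criminal history: 2 prior points → Category II (2-4).
Level 10 falls in the 4-10 band.
Grid: Level 4-10 × Category II = 23-35 months.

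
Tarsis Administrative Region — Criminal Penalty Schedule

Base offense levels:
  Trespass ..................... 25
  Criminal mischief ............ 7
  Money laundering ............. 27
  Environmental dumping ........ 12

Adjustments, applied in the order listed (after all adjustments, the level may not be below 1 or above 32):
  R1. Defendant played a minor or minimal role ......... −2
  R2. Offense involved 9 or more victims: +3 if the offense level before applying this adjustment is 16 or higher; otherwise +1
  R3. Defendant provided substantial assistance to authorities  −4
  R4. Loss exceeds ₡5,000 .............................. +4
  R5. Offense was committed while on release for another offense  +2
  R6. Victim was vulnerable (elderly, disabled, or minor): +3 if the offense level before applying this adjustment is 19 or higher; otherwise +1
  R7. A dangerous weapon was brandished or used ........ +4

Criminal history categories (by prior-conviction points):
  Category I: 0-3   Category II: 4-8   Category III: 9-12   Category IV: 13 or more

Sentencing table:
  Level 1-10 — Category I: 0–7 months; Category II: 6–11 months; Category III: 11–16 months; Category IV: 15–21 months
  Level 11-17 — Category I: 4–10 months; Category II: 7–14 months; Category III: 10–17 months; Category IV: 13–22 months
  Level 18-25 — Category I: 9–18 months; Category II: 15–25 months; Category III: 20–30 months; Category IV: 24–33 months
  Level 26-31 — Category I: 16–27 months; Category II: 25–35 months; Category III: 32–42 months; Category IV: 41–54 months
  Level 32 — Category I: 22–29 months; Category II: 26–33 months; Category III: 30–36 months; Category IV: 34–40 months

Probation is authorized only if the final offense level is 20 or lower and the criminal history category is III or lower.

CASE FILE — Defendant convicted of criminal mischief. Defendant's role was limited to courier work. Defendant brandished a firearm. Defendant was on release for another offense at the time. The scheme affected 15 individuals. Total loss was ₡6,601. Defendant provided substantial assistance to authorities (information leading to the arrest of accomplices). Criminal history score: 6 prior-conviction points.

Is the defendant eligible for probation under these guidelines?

Yes

Base offense level for criminal mischief: 7.
R1 applies: 7 − 2 = 5.
R2 applies (level before this adjustment is 5 < 16, so +1): 5 + 1 = 6.
R3 applies: 6 − 4 = 2.
R4 applies: 2 + 4 = 6.
R5 applies: 6 + 2 = 8.
R7 applies: 8 + 4 = 12.
Final offense level: 12.
Criminal history: 6 prior points → Category II (4-8).
Level 12 falls in the 11-17 band.
Grid: Level 11-17 × Category II = 7-14 months.
Probation check: level 12 ≤ 20 and category II ≤ III → eligible.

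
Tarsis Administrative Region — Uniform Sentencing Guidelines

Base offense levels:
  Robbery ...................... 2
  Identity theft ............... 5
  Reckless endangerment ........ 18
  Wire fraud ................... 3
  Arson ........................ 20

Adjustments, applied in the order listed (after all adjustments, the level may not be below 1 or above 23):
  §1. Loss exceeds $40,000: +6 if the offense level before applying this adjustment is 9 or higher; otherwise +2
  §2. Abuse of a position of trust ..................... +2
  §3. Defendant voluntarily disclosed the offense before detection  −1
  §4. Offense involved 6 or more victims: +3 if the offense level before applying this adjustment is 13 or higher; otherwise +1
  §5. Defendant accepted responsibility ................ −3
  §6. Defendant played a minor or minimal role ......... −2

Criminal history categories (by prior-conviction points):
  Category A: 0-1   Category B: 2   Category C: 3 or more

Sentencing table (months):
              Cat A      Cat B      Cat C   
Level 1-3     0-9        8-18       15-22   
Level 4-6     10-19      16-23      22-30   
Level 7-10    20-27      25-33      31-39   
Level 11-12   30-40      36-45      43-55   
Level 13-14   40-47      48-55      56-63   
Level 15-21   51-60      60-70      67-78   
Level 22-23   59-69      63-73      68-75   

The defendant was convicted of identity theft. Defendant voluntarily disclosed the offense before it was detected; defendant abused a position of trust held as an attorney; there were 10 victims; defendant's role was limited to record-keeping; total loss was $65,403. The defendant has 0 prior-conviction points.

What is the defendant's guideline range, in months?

20-27 months

Base offense level for identity theft: 5.
§1 applies (level before this adjustment is 5 < 9, so +2): 5 + 2 = 7.
§2 applies: 7 + 2 = 9.
§3 applies: 9 − 1 = 8.
§4 applies (level before this adjustment is 8 < 13, so +1): 8 + 1 = 9.
§6 applies: 9 − 2 = 7.
Final offense level: 7.
Criminal history: 0 prior points → Category A (0-1).
Level 7 falls in the 7-10 band.
Grid: Level 7-10 × Category A = 20-27 months.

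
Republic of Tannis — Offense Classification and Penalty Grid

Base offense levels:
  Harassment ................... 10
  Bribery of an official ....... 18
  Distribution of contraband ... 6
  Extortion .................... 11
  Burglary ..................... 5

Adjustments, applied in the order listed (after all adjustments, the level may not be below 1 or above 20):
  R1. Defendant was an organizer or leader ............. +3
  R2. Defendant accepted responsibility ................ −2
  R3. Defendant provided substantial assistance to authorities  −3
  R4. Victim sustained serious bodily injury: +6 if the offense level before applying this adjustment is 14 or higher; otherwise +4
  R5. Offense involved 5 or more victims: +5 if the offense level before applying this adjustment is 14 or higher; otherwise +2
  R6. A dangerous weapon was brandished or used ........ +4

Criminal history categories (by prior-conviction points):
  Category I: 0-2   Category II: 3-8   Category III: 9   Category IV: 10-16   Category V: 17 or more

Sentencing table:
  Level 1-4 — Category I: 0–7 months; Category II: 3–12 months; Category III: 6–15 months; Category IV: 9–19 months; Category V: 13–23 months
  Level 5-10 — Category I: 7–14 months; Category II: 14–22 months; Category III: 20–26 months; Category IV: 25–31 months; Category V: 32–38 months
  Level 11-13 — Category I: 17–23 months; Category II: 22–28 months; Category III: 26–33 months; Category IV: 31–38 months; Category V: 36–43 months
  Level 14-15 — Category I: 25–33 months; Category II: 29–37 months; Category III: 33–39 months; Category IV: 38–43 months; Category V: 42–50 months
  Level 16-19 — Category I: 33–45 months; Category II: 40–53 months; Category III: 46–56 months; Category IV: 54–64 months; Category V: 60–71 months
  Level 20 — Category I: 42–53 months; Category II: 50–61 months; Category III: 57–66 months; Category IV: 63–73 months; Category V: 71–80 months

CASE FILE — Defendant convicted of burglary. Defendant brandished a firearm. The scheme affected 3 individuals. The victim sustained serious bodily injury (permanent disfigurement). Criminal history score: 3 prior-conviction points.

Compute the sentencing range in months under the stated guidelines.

Base offense level for burglary: 5.
R2 does not apply.
R4 applies (level before this adjustment is 5 < 14, so +4): 5 + 4 = 9.
R6 applies: 9 + 4 = 13.
Final offense level: 13.
Criminal history: 3 prior points → Category II (3-8).
Level 13 falls in the 11-13 band.
Grid: Level 11-13 × Category II = 22-28 months.

22-28 months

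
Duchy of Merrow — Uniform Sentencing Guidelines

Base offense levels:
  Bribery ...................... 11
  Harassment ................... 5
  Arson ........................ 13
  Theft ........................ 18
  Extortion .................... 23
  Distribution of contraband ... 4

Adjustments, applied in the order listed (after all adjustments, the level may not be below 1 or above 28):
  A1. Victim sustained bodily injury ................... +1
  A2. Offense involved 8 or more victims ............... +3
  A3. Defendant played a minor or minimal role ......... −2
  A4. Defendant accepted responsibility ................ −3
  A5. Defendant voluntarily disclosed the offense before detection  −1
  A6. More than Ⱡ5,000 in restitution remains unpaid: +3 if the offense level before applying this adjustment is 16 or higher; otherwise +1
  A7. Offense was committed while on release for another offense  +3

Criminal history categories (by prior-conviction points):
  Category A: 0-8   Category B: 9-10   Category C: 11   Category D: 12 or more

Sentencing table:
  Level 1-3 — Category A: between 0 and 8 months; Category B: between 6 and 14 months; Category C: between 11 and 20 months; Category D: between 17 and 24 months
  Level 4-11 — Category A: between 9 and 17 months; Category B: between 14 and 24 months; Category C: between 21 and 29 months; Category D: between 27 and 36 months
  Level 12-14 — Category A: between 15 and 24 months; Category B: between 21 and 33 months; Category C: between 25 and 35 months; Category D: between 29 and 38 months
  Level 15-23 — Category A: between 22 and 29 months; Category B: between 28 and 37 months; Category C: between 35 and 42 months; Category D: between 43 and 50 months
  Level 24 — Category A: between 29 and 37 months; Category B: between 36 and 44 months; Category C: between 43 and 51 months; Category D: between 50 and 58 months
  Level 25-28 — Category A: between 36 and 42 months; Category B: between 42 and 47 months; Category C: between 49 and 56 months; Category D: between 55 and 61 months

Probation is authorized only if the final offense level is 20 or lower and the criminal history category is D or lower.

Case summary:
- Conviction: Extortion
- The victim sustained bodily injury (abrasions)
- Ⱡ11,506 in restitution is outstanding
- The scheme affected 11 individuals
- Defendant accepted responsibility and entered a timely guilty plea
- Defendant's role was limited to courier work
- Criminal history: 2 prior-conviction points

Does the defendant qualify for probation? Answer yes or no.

No

Base offense level for extortion: 23.
A1 applies: 23 + 1 = 24.
A2 applies: 24 + 3 = 27.
A3 applies: 27 − 2 = 25.
A4 applies: 25 − 3 = 22.
A5 does not apply.
A6 applies (level before this adjustment is 22 ≥ 16, so +3): 22 + 3 = 25.
A7 does not apply.
Final offense level: 25.
Criminal history: 2 prior points → Category A (0-8).
Level 25 falls in the 25-28 band.
Grid: Level 25-28 × Category A = 36-42 months.
Probation check: level 25 > 20 and category A ≤ D → not eligible.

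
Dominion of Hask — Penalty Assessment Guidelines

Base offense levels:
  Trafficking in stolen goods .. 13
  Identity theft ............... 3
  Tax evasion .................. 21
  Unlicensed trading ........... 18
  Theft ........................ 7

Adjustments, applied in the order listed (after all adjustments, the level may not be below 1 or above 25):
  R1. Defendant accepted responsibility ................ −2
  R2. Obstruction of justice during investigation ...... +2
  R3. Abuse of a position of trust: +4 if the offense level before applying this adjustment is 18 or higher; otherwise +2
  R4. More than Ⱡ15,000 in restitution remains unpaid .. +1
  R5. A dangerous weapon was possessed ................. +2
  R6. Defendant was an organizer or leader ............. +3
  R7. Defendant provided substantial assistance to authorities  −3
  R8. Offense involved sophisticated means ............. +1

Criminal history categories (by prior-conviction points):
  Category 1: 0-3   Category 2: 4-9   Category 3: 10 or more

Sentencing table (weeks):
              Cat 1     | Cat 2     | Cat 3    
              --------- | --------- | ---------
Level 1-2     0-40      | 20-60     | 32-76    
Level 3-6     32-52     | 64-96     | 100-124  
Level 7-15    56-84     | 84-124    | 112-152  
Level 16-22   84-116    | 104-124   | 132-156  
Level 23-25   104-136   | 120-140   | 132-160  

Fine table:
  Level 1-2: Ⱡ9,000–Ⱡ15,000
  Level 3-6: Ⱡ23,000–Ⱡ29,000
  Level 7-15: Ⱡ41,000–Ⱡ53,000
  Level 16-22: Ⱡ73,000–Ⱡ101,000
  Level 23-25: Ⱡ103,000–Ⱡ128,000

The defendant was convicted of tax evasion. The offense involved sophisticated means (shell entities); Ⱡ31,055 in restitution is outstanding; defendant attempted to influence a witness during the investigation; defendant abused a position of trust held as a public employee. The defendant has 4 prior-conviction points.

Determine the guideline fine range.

Base offense level for tax evasion: 21.
R1 does not apply.
R2 applies: 21 + 2 = 23.
R3 applies (level before this adjustment is 23 ≥ 18, so +4): 23 + 4 = 27.
R4 applies: 27 + 1 = 28.
R5 does not apply.
R8 applies: 28 + 1 = 29.
Level 29 exceeds the maximum of 25; capped at 25.
Final offense level: 25.
Level 25 falls in the 23-25 band.
Fine table: Level 23-25 → Ⱡ103,000–Ⱡ128,000.

Ⱡ103,000–Ⱡ128,000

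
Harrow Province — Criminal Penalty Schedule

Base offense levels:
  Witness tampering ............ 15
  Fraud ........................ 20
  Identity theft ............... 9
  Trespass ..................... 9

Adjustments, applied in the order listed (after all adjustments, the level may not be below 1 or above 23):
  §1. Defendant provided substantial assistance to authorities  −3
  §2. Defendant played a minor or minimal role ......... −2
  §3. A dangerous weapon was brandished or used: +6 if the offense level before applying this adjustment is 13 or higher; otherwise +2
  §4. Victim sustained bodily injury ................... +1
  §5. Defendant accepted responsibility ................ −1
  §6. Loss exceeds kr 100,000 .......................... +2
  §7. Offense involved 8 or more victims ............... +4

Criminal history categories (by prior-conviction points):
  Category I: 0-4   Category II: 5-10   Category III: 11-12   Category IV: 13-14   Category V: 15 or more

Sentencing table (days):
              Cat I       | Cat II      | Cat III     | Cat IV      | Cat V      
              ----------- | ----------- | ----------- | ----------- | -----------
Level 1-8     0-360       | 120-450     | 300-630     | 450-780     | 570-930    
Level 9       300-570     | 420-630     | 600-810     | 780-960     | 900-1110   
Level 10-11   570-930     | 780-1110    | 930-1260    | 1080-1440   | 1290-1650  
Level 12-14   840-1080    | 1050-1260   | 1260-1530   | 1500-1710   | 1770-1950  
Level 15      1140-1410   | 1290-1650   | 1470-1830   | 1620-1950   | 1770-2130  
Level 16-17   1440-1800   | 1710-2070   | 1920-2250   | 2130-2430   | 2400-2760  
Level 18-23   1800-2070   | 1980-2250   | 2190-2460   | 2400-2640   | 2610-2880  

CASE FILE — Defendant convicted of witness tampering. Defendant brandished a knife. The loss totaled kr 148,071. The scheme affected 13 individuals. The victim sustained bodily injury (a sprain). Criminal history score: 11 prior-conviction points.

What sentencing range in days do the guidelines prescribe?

2190-2460 days

Base offense level for witness tampering: 15.
§3 applies (level before this adjustment is 15 ≥ 13, so +6): 15 + 6 = 21.
§4 applies: 21 + 1 = 22.
§5 does not apply.
§6 applies: 22 + 2 = 24.
§7 applies: 24 + 4 = 28.
Level 28 exceeds the maximum of 23; capped at 23.
Final offense level: 23.
Criminal history: 11 prior points → Category III (11-12).
Level 23 falls in the 18-23 band.
Grid: Level 18-23 × Category III = 2190-2460 days.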